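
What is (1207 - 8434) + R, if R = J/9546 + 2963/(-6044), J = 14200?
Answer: -208455812723/28848012 ≈ -7226.0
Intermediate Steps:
R = 28770001/28848012 (R = 14200/9546 + 2963/(-6044) = 14200*(1/9546) + 2963*(-1/6044) = 7100/4773 - 2963/6044 = 28770001/28848012 ≈ 0.99730)
(1207 - 8434) + R = (1207 - 8434) + 28770001/28848012 = -7227 + 28770001/28848012 = -208455812723/28848012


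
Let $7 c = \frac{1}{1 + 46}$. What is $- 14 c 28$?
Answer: $- \frac{56}{47} \approx -1.1915$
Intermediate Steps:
$c = \frac{1}{329}$ ($c = \frac{1}{7 \left(1 + 46\right)} = \frac{1}{7 \cdot 47} = \frac{1}{7} \cdot \frac{1}{47} = \frac{1}{329} \approx 0.0030395$)
$- 14 c 28 = \left(-14\right) \frac{1}{329} \cdot 28 = \left(- \frac{2}{47}\right) 28 = - \frac{56}{47}$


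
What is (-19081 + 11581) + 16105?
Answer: 8605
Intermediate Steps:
(-19081 + 11581) + 16105 = -7500 + 16105 = 8605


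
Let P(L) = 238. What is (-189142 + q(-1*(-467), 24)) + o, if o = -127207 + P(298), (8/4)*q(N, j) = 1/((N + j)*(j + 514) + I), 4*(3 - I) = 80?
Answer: -166995751301/528282 ≈ -3.1611e+5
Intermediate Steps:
I = -17 (I = 3 - ¼*80 = 3 - 20 = -17)
q(N, j) = 1/(2*(-17 + (514 + j)*(N + j))) (q(N, j) = 1/(2*((N + j)*(j + 514) - 17)) = 1/(2*((N + j)*(514 + j) - 17)) = 1/(2*((514 + j)*(N + j) - 17)) = 1/(2*(-17 + (514 + j)*(N + j))))
o = -126969 (o = -127207 + 238 = -126969)
(-189142 + q(-1*(-467), 24)) + o = (-189142 + 1/(2*(-17 + 24² + 514*(-1*(-467)) + 514*24 - 1*(-467)*24))) - 126969 = (-189142 + 1/(2*(-17 + 576 + 514*467 + 12336 + 467*24))) - 126969 = (-189142 + 1/(2*(-17 + 576 + 240038 + 12336 + 11208))) - 126969 = (-189142 + (½)/264141) - 126969 = (-189142 + (½)*(1/264141)) - 126969 = (-189142 + 1/528282) - 126969 = -99920314043/528282 - 126969 = -166995751301/528282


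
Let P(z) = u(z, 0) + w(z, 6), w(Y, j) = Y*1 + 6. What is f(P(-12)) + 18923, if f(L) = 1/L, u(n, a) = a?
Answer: 113537/6 ≈ 18923.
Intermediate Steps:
w(Y, j) = 6 + Y (w(Y, j) = Y + 6 = 6 + Y)
P(z) = 6 + z (P(z) = 0 + (6 + z) = 6 + z)
f(P(-12)) + 18923 = 1/(6 - 12) + 18923 = 1/(-6) + 18923 = -⅙ + 18923 = 113537/6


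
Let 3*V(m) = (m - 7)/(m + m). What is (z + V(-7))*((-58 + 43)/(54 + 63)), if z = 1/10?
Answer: -1/18 ≈ -0.055556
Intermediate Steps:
z = ⅒ ≈ 0.10000
V(m) = (-7 + m)/(6*m) (V(m) = ((m - 7)/(m + m))/3 = ((-7 + m)/((2*m)))/3 = ((-7 + m)*(1/(2*m)))/3 = ((-7 + m)/(2*m))/3 = (-7 + m)/(6*m))
(z + V(-7))*((-58 + 43)/(54 + 63)) = (⅒ + (⅙)*(-7 - 7)/(-7))*((-58 + 43)/(54 + 63)) = (⅒ + (⅙)*(-⅐)*(-14))*(-15/117) = (⅒ + ⅓)*(-15*1/117) = (13/30)*(-5/39) = -1/18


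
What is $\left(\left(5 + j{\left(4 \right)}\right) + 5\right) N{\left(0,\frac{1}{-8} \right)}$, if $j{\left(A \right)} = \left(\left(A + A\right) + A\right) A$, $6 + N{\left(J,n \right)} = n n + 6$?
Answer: $\frac{29}{32} \approx 0.90625$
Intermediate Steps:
$N{\left(J,n \right)} = n^{2}$ ($N{\left(J,n \right)} = -6 + \left(n n + 6\right) = -6 + \left(n^{2} + 6\right) = -6 + \left(6 + n^{2}\right) = n^{2}$)
$j{\left(A \right)} = 3 A^{2}$ ($j{\left(A \right)} = \left(2 A + A\right) A = 3 A A = 3 A^{2}$)
$\left(\left(5 + j{\left(4 \right)}\right) + 5\right) N{\left(0,\frac{1}{-8} \right)} = \left(\left(5 + 3 \cdot 4^{2}\right) + 5\right) \left(\frac{1}{-8}\right)^{2} = \left(\left(5 + 3 \cdot 16\right) + 5\right) \left(- \frac{1}{8}\right)^{2} = \left(\left(5 + 48\right) + 5\right) \frac{1}{64} = \left(53 + 5\right) \frac{1}{64} = 58 \cdot \frac{1}{64} = \frac{29}{32}$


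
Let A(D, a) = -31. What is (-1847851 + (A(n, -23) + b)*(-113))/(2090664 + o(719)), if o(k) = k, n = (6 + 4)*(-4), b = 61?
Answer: -264463/298769 ≈ -0.88518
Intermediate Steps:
n = -40 (n = 10*(-4) = -40)
(-1847851 + (A(n, -23) + b)*(-113))/(2090664 + o(719)) = (-1847851 + (-31 + 61)*(-113))/(2090664 + 719) = (-1847851 + 30*(-113))/2091383 = (-1847851 - 3390)*(1/2091383) = -1851241*1/2091383 = -264463/298769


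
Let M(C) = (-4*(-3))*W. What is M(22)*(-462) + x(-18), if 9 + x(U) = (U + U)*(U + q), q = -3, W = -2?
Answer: 11835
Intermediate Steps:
M(C) = -24 (M(C) = -4*(-3)*(-2) = 12*(-2) = -24)
x(U) = -9 + 2*U*(-3 + U) (x(U) = -9 + (U + U)*(U - 3) = -9 + (2*U)*(-3 + U) = -9 + 2*U*(-3 + U))
M(22)*(-462) + x(-18) = -24*(-462) + (-9 - 6*(-18) + 2*(-18)²) = 11088 + (-9 + 108 + 2*324) = 11088 + (-9 + 108 + 648) = 11088 + 747 = 11835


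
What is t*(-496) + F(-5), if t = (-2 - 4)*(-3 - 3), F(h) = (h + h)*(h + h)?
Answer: -17756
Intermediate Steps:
F(h) = 4*h² (F(h) = (2*h)*(2*h) = 4*h²)
t = 36 (t = -6*(-6) = 36)
t*(-496) + F(-5) = 36*(-496) + 4*(-5)² = -17856 + 4*25 = -17856 + 100 = -17756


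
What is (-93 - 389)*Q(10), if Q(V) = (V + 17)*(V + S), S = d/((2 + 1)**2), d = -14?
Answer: -109896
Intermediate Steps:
S = -14/9 (S = -14/(2 + 1)**2 = -14/(3**2) = -14/9 ≈ -1.5556)
Q(V) = (17 + V)*(-14/9 + V) (Q(V) = (V + 17)*(V - 14/9) = (17 + V)*(-14/9 + V))
(-93 - 389)*Q(10) = (-93 - 389)*(-238/9 + 10**2 + (139/9)*10) = -482*(-238/9 + 100 + 1390/9) = -482*228 = -109896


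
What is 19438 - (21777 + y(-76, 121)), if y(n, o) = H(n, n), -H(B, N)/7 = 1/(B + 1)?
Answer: -175432/75 ≈ -2339.1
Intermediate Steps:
H(B, N) = -7/(1 + B) (H(B, N) = -7/(B + 1) = -7/(1 + B))
y(n, o) = -7/(1 + n)
19438 - (21777 + y(-76, 121)) = 19438 - (21777 - 7/(1 - 76)) = 19438 - (21777 - 7/(-75)) = 19438 - (21777 - 7*(-1/75)) = 19438 - (21777 + 7/75) = 19438 - 1*1633282/75 = 19438 - 1633282/75 = -175432/75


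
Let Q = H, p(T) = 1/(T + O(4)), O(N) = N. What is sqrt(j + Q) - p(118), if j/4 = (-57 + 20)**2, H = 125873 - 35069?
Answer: -1/122 + 2*sqrt(24070) ≈ 310.28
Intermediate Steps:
p(T) = 1/(4 + T) (p(T) = 1/(T + 4) = 1/(4 + T))
H = 90804
j = 5476 (j = 4*(-57 + 20)**2 = 4*(-37)**2 = 4*1369 = 5476)
Q = 90804
sqrt(j + Q) - p(118) = sqrt(5476 + 90804) - 1/(4 + 118) = sqrt(96280) - 1/122 = 2*sqrt(24070) - 1*1/122 = 2*sqrt(24070) - 1/122 = -1/122 + 2*sqrt(24070)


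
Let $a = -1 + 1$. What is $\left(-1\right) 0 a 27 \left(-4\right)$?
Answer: $0$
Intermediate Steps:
$a = 0$
$\left(-1\right) 0 a 27 \left(-4\right) = \left(-1\right) 0 \cdot 0 \cdot 27 \left(-4\right) = 0 \cdot 0 \cdot 27 \left(-4\right) = 0 \cdot 27 \left(-4\right) = 0 \left(-4\right) = 0$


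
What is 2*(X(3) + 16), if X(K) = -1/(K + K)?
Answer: 95/3 ≈ 31.667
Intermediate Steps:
X(K) = -1/(2*K)
2*(X(3) + 16) = 2*(-½/3 + 16) = 2*(-½*⅓ + 16) = 2*(-⅙ + 16) = 2*(95/6) = 95/3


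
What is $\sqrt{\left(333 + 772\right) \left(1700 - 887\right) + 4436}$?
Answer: $\sqrt{902801} \approx 950.16$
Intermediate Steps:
$\sqrt{\left(333 + 772\right) \left(1700 - 887\right) + 4436} = \sqrt{1105 \left(1700 - 887\right) + 4436} = \sqrt{1105 \cdot 813 + 4436} = \sqrt{898365 + 4436} = \sqrt{902801}$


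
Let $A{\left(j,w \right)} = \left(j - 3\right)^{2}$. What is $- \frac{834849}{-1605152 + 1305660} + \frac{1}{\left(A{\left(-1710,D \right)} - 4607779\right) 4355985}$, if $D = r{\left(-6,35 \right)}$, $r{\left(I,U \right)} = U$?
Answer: $\frac{3042752802730882079}{1091550834217352100} \approx 2.7876$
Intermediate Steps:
$D = 35$
$A{\left(j,w \right)} = \left(-3 + j\right)^{2}$
$- \frac{834849}{-1605152 + 1305660} + \frac{1}{\left(A{\left(-1710,D \right)} - 4607779\right) 4355985} = - \frac{834849}{-1605152 + 1305660} + \frac{1}{\left(\left(-3 - 1710\right)^{2} - 4607779\right) 4355985} = - \frac{834849}{-299492} + \frac{1}{\left(-1713\right)^{2} - 4607779} \cdot \frac{1}{4355985} = \left(-834849\right) \left(- \frac{1}{299492}\right) + \frac{1}{2934369 - 4607779} \cdot \frac{1}{4355985} = \frac{834849}{299492} + \frac{1}{-1673410} \cdot \frac{1}{4355985} = \frac{834849}{299492} - \frac{1}{7289348858850} = \frac{3042752802730882079}{1091550834217352100}$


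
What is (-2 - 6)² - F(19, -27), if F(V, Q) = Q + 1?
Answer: 90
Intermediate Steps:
F(V, Q) = 1 + Q
(-2 - 6)² - F(19, -27) = (-2 - 6)² - (1 - 27) = (-8)² - 1*(-26) = 64 + 26 = 90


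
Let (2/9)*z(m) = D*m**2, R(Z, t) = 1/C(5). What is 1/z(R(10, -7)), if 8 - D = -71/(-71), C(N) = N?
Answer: 50/63 ≈ 0.79365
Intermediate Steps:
D = 7 (D = 8 - (-71)/(-71) = 8 - (-71)*(-1)/71 = 8 - 1*1 = 8 - 1 = 7)
R(Z, t) = 1/5
z(m) = 63*m**2/2 (z(m) = 9*(7*m**2)/2 = 63*m**2/2)
1/z(R(10, -7)) = 1/(63*(1/5)**2/2) = 1/((63/2)*(1/25)) = 1/(63/50) = 50/63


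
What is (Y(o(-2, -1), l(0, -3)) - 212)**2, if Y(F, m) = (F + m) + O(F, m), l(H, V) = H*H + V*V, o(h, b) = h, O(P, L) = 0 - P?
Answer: 41209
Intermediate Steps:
O(P, L) = -P
l(H, V) = H**2 + V**2
Y(F, m) = m (Y(F, m) = (F + m) - F = m)
(Y(o(-2, -1), l(0, -3)) - 212)**2 = ((0**2 + (-3)**2) - 212)**2 = ((0 + 9) - 212)**2 = (9 - 212)**2 = (-203)**2 = 41209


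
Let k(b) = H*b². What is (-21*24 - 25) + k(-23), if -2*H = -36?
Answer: 8993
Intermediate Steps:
H = 18 (H = -½*(-36) = 18)
k(b) = 18*b²
(-21*24 - 25) + k(-23) = (-21*24 - 25) + 18*(-23)² = (-504 - 25) + 18*529 = -529 + 9522 = 8993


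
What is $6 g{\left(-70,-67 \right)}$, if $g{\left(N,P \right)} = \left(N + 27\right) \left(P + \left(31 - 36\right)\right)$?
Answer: $18576$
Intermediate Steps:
$g{\left(N,P \right)} = \left(-5 + P\right) \left(27 + N\right)$ ($g{\left(N,P \right)} = \left(27 + N\right) \left(P - 5\right) = \left(27 + N\right) \left(-5 + P\right) = \left(-5 + P\right) \left(27 + N\right)$)
$6 g{\left(-70,-67 \right)} = 6 \left(-135 - -350 + 27 \left(-67\right) - -4690\right) = 6 \left(-135 + 350 - 1809 + 4690\right) = 6 \cdot 3096 = 18576$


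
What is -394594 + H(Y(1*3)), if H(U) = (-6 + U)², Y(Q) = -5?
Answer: -394473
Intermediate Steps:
-394594 + H(Y(1*3)) = -394594 + (-6 - 5)² = -394594 + (-11)² = -394594 + 121 = -394473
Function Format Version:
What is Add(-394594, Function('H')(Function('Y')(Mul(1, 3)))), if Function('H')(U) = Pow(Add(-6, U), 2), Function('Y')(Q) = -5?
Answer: -394473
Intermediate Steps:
Add(-394594, Function('H')(Function('Y')(Mul(1, 3)))) = Add(-394594, Pow(Add(-6, -5), 2)) = Add(-394594, Pow(-11, 2)) = Add(-394594, 121) = -394473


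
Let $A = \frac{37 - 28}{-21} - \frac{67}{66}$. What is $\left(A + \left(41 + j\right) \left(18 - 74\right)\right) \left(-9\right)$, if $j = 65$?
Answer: $\frac{8229297}{154} \approx 53437.0$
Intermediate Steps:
$A = - \frac{667}{462}$ ($A = \left(37 - 28\right) \left(- \frac{1}{21}\right) - \frac{67}{66} = 9 \left(- \frac{1}{21}\right) - \frac{67}{66} = - \frac{3}{7} - \frac{67}{66} = - \frac{667}{462} \approx -1.4437$)
$\left(A + \left(41 + j\right) \left(18 - 74\right)\right) \left(-9\right) = \left(- \frac{667}{462} + \left(41 + 65\right) \left(18 - 74\right)\right) \left(-9\right) = \left(- \frac{667}{462} + 106 \left(-56\right)\right) \left(-9\right) = \left(- \frac{667}{462} - 5936\right) \left(-9\right) = \left(- \frac{2743099}{462}\right) \left(-9\right) = \frac{8229297}{154}$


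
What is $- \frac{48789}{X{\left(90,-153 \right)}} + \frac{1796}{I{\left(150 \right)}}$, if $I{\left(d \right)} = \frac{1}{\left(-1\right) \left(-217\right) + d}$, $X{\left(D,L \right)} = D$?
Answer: $\frac{6585899}{10} \approx 6.5859 \cdot 10^{5}$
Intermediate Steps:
$I{\left(d \right)} = \frac{1}{217 + d}$
$- \frac{48789}{X{\left(90,-153 \right)}} + \frac{1796}{I{\left(150 \right)}} = - \frac{48789}{90} + \frac{1796}{\frac{1}{217 + 150}} = \left(-48789\right) \frac{1}{90} + \frac{1796}{\frac{1}{367}} = - \frac{5421}{10} + 1796 \frac{1}{\frac{1}{367}} = - \frac{5421}{10} + 1796 \cdot 367 = - \frac{5421}{10} + 659132 = \frac{6585899}{10}$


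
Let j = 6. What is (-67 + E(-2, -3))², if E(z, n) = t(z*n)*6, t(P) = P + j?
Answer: 25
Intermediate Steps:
t(P) = 6 + P (t(P) = P + 6 = 6 + P)
E(z, n) = 36 + 6*n*z (E(z, n) = (6 + z*n)*6 = (6 + n*z)*6 = 36 + 6*n*z)
(-67 + E(-2, -3))² = (-67 + (36 + 6*(-3)*(-2)))² = (-67 + (36 + 36))² = (-67 + 72)² = 5² = 25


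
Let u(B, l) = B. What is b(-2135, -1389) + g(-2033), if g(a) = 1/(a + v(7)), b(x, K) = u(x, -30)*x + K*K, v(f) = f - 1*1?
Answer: 13150255741/2027 ≈ 6.4875e+6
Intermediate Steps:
v(f) = -1 + f (v(f) = f - 1 = -1 + f)
b(x, K) = K² + x² (b(x, K) = x*x + K*K = x² + K² = K² + x²)
g(a) = 1/(6 + a) (g(a) = 1/(a + (-1 + 7)) = 1/(a + 6) = 1/(6 + a))
b(-2135, -1389) + g(-2033) = ((-1389)² + (-2135)²) + 1/(6 - 2033) = (1929321 + 4558225) + 1/(-2027) = 6487546 - 1/2027 = 13150255741/2027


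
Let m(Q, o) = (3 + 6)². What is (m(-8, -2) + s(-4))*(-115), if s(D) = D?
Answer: -8855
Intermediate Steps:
m(Q, o) = 81 (m(Q, o) = 9² = 81)
(m(-8, -2) + s(-4))*(-115) = (81 - 4)*(-115) = 77*(-115) = -8855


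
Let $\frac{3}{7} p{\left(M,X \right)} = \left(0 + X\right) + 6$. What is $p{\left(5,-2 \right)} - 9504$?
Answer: $- \frac{28484}{3} \approx -9494.7$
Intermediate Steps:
$p{\left(M,X \right)} = 14 + \frac{7 X}{3}$ ($p{\left(M,X \right)} = \frac{7 \left(\left(0 + X\right) + 6\right)}{3} = \frac{7 \left(X + 6\right)}{3} = \frac{7 \left(6 + X\right)}{3} = 14 + \frac{7 X}{3}$)
$p{\left(5,-2 \right)} - 9504 = \left(14 + \frac{7}{3} \left(-2\right)\right) - 9504 = \left(14 - \frac{14}{3}\right) - 9504 = \frac{28}{3} - 9504 = - \frac{28484}{3}$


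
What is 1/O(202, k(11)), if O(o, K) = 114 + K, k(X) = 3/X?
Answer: 11/1257 ≈ 0.0087510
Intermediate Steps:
1/O(202, k(11)) = 1/(114 + 3/11) = 1/(1257/11) = 11/1257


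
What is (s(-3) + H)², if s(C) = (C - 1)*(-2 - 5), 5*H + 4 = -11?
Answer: 625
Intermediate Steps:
H = -3 (H = -⅘ + (⅕)*(-11) = -⅘ - 11/5 = -3)
s(C) = 7 - 7*C (s(C) = (-1 + C)*(-7) = 7 - 7*C)
(s(-3) + H)² = ((7 - 7*(-3)) - 3)² = ((7 + 21) - 3)² = (28 - 3)² = 25² = 625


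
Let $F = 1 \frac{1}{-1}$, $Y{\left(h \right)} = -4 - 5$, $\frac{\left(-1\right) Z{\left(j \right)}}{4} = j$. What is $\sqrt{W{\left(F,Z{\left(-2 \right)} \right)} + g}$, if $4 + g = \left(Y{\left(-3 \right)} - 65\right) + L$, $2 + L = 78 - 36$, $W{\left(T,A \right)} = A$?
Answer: $i \sqrt{30} \approx 5.4772 i$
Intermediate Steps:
$Z{\left(j \right)} = - 4 j$
$Y{\left(h \right)} = -9$ ($Y{\left(h \right)} = -4 - 5 = -9$)
$F = -1$ ($F = 1 \left(-1\right) = -1$)
$L = 40$ ($L = -2 + \left(78 - 36\right) = -2 + 42 = 40$)
$g = -38$ ($g = -4 + \left(\left(-9 - 65\right) + 40\right) = -4 + \left(-74 + 40\right) = -4 - 34 = -38$)
$\sqrt{W{\left(F,Z{\left(-2 \right)} \right)} + g} = \sqrt{\left(-4\right) \left(-2\right) - 38} = \sqrt{8 - 38} = \sqrt{-30} = i \sqrt{30}$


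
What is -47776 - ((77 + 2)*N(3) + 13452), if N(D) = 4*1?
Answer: -61544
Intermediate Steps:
N(D) = 4
-47776 - ((77 + 2)*N(3) + 13452) = -47776 - ((77 + 2)*4 + 13452) = -47776 - (79*4 + 13452) = -47776 - (316 + 13452) = -47776 - 1*13768 = -47776 - 13768 = -61544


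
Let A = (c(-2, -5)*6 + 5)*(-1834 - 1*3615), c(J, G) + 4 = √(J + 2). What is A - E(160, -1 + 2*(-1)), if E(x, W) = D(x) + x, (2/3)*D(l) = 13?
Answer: 206703/2 ≈ 1.0335e+5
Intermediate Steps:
c(J, G) = -4 + √(2 + J) (c(J, G) = -4 + √(J + 2) = -4 + √(2 + J))
D(l) = 39/2 (D(l) = (3/2)*13 = 39/2)
E(x, W) = 39/2 + x
A = 103531 (A = ((-4 + √(2 - 2))*6 + 5)*(-1834 - 1*3615) = ((-4 + √0)*6 + 5)*(-1834 - 3615) = ((-4 + 0)*6 + 5)*(-5449) = (-4*6 + 5)*(-5449) = (-24 + 5)*(-5449) = -19*(-5449) = 103531)
A - E(160, -1 + 2*(-1)) = 103531 - (39/2 + 160) = 103531 - 1*359/2 = 103531 - 359/2 = 206703/2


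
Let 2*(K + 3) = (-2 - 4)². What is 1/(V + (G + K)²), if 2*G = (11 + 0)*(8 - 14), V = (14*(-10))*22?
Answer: -1/2756 ≈ -0.00036284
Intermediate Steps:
V = -3080 (V = -140*22 = -3080)
K = 15 (K = -3 + (-2 - 4)²/2 = -3 + (½)*(-6)² = -3 + (½)*36 = -3 + 18 = 15)
G = -33 (G = ((11 + 0)*(8 - 14))/2 = (11*(-6))/2 = (½)*(-66) = -33)
1/(V + (G + K)²) = 1/(-3080 + (-33 + 15)²) = 1/(-3080 + (-18)²) = 1/(-3080 + 324) = 1/(-2756) = -1/2756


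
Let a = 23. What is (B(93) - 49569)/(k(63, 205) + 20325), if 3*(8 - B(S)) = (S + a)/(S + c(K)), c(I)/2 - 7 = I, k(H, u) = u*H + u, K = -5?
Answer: -14422367/9732495 ≈ -1.4819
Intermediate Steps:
k(H, u) = u + H*u (k(H, u) = H*u + u = u + H*u)
c(I) = 14 + 2*I
B(S) = 8 - (23 + S)/(3*(4 + S)) (B(S) = 8 - (S + 23)/(3*(S + (14 + 2*(-5)))) = 8 - (23 + S)/(3*(S + (14 - 10))) = 8 - (23 + S)/(3*(S + 4)) = 8 - (23 + S)/(3*(4 + S)))
(B(93) - 49569)/(k(63, 205) + 20325) = ((73 + 23*93)/(3*(4 + 93)) - 49569)/(205*(1 + 63) + 20325) = ((⅓)*(73 + 2139)/97 - 49569)/(205*64 + 20325) = ((⅓)*(1/97)*2212 - 49569)/(13120 + 20325) = (2212/291 - 49569)/33445 = -14422367/291*1/33445 = -14422367/9732495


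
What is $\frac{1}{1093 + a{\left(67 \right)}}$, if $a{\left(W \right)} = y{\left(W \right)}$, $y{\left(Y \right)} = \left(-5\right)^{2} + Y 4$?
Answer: $\frac{1}{1386} \approx 0.0007215$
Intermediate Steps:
$y{\left(Y \right)} = 25 + 4 Y$
$a{\left(W \right)} = 25 + 4 W$
$\frac{1}{1093 + a{\left(67 \right)}} = \frac{1}{1093 + \left(25 + 4 \cdot 67\right)} = \frac{1}{1093 + \left(25 + 268\right)} = \frac{1}{1093 + 293} = \frac{1}{1386}$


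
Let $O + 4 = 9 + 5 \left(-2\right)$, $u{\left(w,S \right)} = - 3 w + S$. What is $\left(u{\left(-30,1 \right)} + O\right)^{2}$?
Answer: $7396$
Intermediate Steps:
$u{\left(w,S \right)} = S - 3 w$
$O = -5$ ($O = -4 + \left(9 + 5 \left(-2\right)\right) = -4 + \left(9 - 10\right) = -4 - 1 = -5$)
$\left(u{\left(-30,1 \right)} + O\right)^{2} = \left(\left(1 - -90\right) - 5\right)^{2} = \left(\left(1 + 90\right) - 5\right)^{2} = \left(91 - 5\right)^{2} = 86^{2} = 7396$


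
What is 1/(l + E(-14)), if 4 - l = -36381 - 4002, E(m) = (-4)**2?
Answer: 1/40403 ≈ 2.4751e-5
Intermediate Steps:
E(m) = 16
l = 40387 (l = 4 - (-36381 - 4002) = 4 - 1*(-40383) = 4 + 40383 = 40387)
1/(l + E(-14)) = 1/(40387 + 16) = 1/40403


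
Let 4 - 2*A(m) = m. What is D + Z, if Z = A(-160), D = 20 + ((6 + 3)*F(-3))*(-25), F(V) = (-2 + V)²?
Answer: -5523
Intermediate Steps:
A(m) = 2 - m/2
D = -5605 (D = 20 + ((6 + 3)*(-2 - 3)²)*(-25) = 20 + (9*(-5)²)*(-25) = 20 + (9*25)*(-25) = 20 + 225*(-25) = 20 - 5625 = -5605)
Z = 82 (Z = 2 - ½*(-160) = 2 + 80 = 82)
D + Z = -5605 + 82 = -5523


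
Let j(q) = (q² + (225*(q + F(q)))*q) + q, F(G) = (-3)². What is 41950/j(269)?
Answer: 4195/1689858 ≈ 0.0024825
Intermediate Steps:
F(G) = 9
j(q) = q + q² + q*(2025 + 225*q) (j(q) = (q² + (225*(q + 9))*q) + q = (q² + (225*(9 + q))*q) + q = (q² + (2025 + 225*q)*q) + q = (q² + q*(2025 + 225*q)) + q = q + q² + q*(2025 + 225*q))
41950/j(269) = 41950/((2*269*(1013 + 113*269))) = 41950/((2*269*(1013 + 30397))) = 41950/((2*269*31410)) = 41950/16898580 = 41950*(1/16898580) = 4195/1689858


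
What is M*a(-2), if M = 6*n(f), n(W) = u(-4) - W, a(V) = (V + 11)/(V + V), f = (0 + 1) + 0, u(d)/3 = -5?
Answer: 216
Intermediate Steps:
u(d) = -15 (u(d) = 3*(-5) = -15)
f = 1 (f = 1 + 0 = 1)
a(V) = (11 + V)/(2*V) (a(V) = (11 + V)/((2*V)) = (11 + V)*(1/(2*V)) = (11 + V)/(2*V))
n(W) = -15 - W
M = -96 (M = 6*(-15 - 1*1) = 6*(-15 - 1) = 6*(-16) = -96)
M*a(-2) = -48*(11 - 2)/(-2) = -48*(-1)*9/2 = -96*(-9/4) = 216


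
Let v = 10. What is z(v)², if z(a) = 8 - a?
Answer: 4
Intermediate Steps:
z(v)² = (8 - 1*10)² = (8 - 10)² = (-2)² = 4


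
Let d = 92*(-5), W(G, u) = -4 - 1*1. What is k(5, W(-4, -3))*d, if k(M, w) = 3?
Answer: -1380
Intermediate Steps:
W(G, u) = -5 (W(G, u) = -4 - 1 = -5)
d = -460
k(5, W(-4, -3))*d = 3*(-460) = -1380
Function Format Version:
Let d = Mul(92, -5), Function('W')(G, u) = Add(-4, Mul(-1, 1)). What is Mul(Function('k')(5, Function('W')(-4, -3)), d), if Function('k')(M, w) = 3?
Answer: -1380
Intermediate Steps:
Function('W')(G, u) = -5 (Function('W')(G, u) = Add(-4, -1) = -5)
d = -460
Mul(Function('k')(5, Function('W')(-4, -3)), d) = Mul(3, -460) = -1380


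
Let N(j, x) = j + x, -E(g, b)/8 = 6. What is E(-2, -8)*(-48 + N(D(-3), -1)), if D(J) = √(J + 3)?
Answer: 2352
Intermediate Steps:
E(g, b) = -48 (E(g, b) = -8*6 = -48)
D(J) = √(3 + J)
E(-2, -8)*(-48 + N(D(-3), -1)) = -48*(-48 + (√(3 - 3) - 1)) = -48*(-48 + (√0 - 1)) = -48*(-48 + (0 - 1)) = -48*(-48 - 1) = -48*(-49) = 2352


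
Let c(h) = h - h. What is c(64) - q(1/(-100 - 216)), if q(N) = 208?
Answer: -208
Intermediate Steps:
c(h) = 0
c(64) - q(1/(-100 - 216)) = 0 - 1*208 = 0 - 208 = -208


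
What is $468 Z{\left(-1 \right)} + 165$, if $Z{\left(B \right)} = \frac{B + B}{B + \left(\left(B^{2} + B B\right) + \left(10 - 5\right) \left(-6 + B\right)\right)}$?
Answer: $\frac{3273}{17} \approx 192.53$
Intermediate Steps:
$Z{\left(B \right)} = \frac{2 B}{-30 + 2 B^{2} + 6 B}$ ($Z{\left(B \right)} = \frac{2 B}{B + \left(\left(B^{2} + B^{2}\right) + 5 \left(-6 + B\right)\right)} = \frac{2 B}{B + \left(2 B^{2} + \left(-30 + 5 B\right)\right)} = \frac{2 B}{B + \left(-30 + 2 B^{2} + 5 B\right)} = \frac{2 B}{-30 + 2 B^{2} + 6 B}$)
$468 Z{\left(-1 \right)} + 165 = 468 \left(- \frac{1}{-15 + \left(-1\right)^{2} + 3 \left(-1\right)}\right) + 165 = 468 \left(- \frac{1}{-15 + 1 - 3}\right) + 165 = 468 \left(- \frac{1}{-17}\right) + 165 = 468 \left(\left(-1\right) \left(- \frac{1}{17}\right)\right) + 165 = 468 \cdot \frac{1}{17} + 165 = \frac{468}{17} + 165 = \frac{3273}{17}$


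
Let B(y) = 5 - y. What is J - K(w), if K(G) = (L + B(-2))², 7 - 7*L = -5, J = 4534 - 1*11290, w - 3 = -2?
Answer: -334765/49 ≈ -6831.9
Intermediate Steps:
w = 1 (w = 3 - 2 = 1)
J = -6756 (J = 4534 - 11290 = -6756)
L = 12/7 (L = 1 - ⅐*(-5) = 1 + 5/7 = 12/7 ≈ 1.7143)
K(G) = 3721/49 (K(G) = (12/7 + (5 - 1*(-2)))² = (12/7 + (5 + 2))² = (12/7 + 7)² = (61/7)² = 3721/49)
J - K(w) = -6756 - 1*3721/49 = -6756 - 3721/49 = -334765/49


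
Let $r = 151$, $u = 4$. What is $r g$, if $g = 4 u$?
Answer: $2416$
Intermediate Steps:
$g = 16$ ($g = 4 \cdot 4 = 16$)
$r g = 151 \cdot 16 = 2416$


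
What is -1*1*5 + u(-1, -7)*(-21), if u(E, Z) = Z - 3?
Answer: 205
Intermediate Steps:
u(E, Z) = -3 + Z
-1*1*5 + u(-1, -7)*(-21) = -1*1*5 + (-3 - 7)*(-21) = -1*5 - 10*(-21) = -5 + 210 = 205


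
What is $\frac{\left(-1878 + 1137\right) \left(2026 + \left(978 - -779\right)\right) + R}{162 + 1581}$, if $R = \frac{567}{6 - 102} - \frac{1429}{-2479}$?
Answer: $- \frac{222372910387}{138268704} \approx -1608.3$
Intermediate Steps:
$R = - \frac{422803}{79328}$ ($R = \frac{567}{-96} - - \frac{1429}{2479} = 567 \left(- \frac{1}{96}\right) + \frac{1429}{2479} = - \frac{189}{32} + \frac{1429}{2479} = - \frac{422803}{79328} \approx -5.3298$)
$\frac{\left(-1878 + 1137\right) \left(2026 + \left(978 - -779\right)\right) + R}{162 + 1581} = \frac{\left(-1878 + 1137\right) \left(2026 + \left(978 - -779\right)\right) - \frac{422803}{79328}}{162 + 1581} = \frac{- 741 \left(2026 + \left(978 + 779\right)\right) - \frac{422803}{79328}}{1743} = \left(- 741 \left(2026 + 1757\right) - \frac{422803}{79328}\right) \frac{1}{1743} = \left(\left(-741\right) 3783 - \frac{422803}{79328}\right) \frac{1}{1743} = \left(-2803203 - \frac{422803}{79328}\right) \frac{1}{1743} = \left(- \frac{222372910387}{79328}\right) \frac{1}{1743} = - \frac{222372910387}{138268704}$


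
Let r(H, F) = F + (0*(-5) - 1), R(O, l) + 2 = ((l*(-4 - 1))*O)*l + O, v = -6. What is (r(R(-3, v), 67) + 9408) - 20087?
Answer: -10613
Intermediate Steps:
R(O, l) = -2 + O - 5*O*l² (R(O, l) = -2 + (((l*(-4 - 1))*O)*l + O) = -2 + (((l*(-5))*O)*l + O) = -2 + (((-5*l)*O)*l + O) = -2 + ((-5*O*l)*l + O) = -2 + (-5*O*l² + O) = -2 + (O - 5*O*l²) = -2 + O - 5*O*l²)
r(H, F) = -1 + F (r(H, F) = F + (0 - 1) = F - 1 = -1 + F)
(r(R(-3, v), 67) + 9408) - 20087 = ((-1 + 67) + 9408) - 20087 = (66 + 9408) - 20087 = 9474 - 20087 = -10613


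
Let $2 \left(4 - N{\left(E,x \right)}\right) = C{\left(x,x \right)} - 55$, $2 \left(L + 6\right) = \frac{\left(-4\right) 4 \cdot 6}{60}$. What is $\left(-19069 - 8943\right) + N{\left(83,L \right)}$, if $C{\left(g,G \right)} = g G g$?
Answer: $- \frac{6955821}{250} \approx -27823.0$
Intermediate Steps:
$C{\left(g,G \right)} = G g^{2}$ ($C{\left(g,G \right)} = G g g = G g^{2}$)
$L = - \frac{34}{5}$ ($L = -6 + \frac{\left(-4\right) 4 \cdot 6 \cdot \frac{1}{60}}{2} = -6 + \frac{\left(-16\right) 6 \cdot \frac{1}{60}}{2} = -6 + \frac{\left(-96\right) \frac{1}{60}}{2} = -6 + \frac{1}{2} \left(- \frac{8}{5}\right) = -6 - \frac{4}{5} = - \frac{34}{5} \approx -6.8$)
$N{\left(E,x \right)} = \frac{63}{2} - \frac{x^{3}}{2}$ ($N{\left(E,x \right)} = 4 - \frac{x x^{2} - 55}{2} = 4 - \frac{x^{3} - 55}{2} = 4 - \frac{-55 + x^{3}}{2} = 4 - \left(- \frac{55}{2} + \frac{x^{3}}{2}\right) = \frac{63}{2} - \frac{x^{3}}{2}$)
$\left(-19069 - 8943\right) + N{\left(83,L \right)} = \left(-19069 - 8943\right) - \left(- \frac{63}{2} + \frac{\left(- \frac{34}{5}\right)^{3}}{2}\right) = -28012 + \left(\frac{63}{2} - - \frac{19652}{125}\right) = -28012 + \left(\frac{63}{2} + \frac{19652}{125}\right) = -28012 + \frac{47179}{250} = - \frac{6955821}{250}$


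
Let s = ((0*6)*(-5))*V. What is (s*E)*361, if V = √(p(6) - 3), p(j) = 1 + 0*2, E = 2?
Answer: 0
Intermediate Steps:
p(j) = 1 (p(j) = 1 + 0 = 1)
V = I*√2 (V = √(1 - 3) = √(-2) = I*√2 ≈ 1.4142*I)
s = 0 (s = ((0*6)*(-5))*(I*√2) = (0*(-5))*(I*√2) = 0*(I*√2) = 0)
(s*E)*361 = (0*2)*361 = 0*361 = 0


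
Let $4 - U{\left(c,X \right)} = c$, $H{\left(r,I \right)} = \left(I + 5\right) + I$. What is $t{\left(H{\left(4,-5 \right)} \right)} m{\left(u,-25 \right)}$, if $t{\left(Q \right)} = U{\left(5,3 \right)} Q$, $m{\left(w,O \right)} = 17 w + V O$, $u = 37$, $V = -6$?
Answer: $3895$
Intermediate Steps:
$H{\left(r,I \right)} = 5 + 2 I$ ($H{\left(r,I \right)} = \left(5 + I\right) + I = 5 + 2 I$)
$U{\left(c,X \right)} = 4 - c$
$m{\left(w,O \right)} = - 6 O + 17 w$ ($m{\left(w,O \right)} = 17 w - 6 O = - 6 O + 17 w$)
$t{\left(Q \right)} = - Q$ ($t{\left(Q \right)} = \left(4 - 5\right) Q = - Q$)
$t{\left(H{\left(4,-5 \right)} \right)} m{\left(u,-25 \right)} = - (5 + 2 \left(-5\right)) \left(\left(-6\right) \left(-25\right) + 17 \cdot 37\right) = - (5 - 10) \left(150 + 629\right) = \left(-1\right) \left(-5\right) 779 = 5 \cdot 779 = 3895$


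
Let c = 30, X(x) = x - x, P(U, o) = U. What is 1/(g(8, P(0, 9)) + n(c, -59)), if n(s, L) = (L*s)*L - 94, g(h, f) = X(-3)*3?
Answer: 1/104336 ≈ 9.5844e-6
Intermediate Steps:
X(x) = 0
g(h, f) = 0 (g(h, f) = 0*3 = 0)
n(s, L) = -94 + s*L**2 (n(s, L) = s*L**2 - 94 = -94 + s*L**2)
1/(g(8, P(0, 9)) + n(c, -59)) = 1/(0 + (-94 + 30*(-59)**2)) = 1/(0 + (-94 + 30*3481)) = 1/(0 + (-94 + 104430)) = 1/(0 + 104336) = 1/104336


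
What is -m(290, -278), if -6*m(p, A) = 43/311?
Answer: 43/1866 ≈ 0.023044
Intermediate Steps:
m(p, A) = -43/1866 (m(p, A) = -43/(6*311) = -⅙*43/311 = -43/1866)
-m(290, -278) = -1*(-43/1866) = 43/1866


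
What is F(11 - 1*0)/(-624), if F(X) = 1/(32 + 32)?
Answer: -1/39936 ≈ -2.5040e-5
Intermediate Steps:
F(X) = 1/64
F(11 - 1*0)/(-624) = (1/64)/(-624) = (1/64)*(-1/624) = -1/39936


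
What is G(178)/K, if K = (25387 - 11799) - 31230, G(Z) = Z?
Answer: -89/8821 ≈ -0.010090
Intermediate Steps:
K = -17642 (K = 13588 - 31230 = -17642)
G(178)/K = 178/(-17642) = 178*(-1/17642) = -89/8821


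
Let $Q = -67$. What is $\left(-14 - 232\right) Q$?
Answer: $16482$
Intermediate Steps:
$\left(-14 - 232\right) Q = \left(-14 - 232\right) \left(-67\right) = \left(-246\right) \left(-67\right) = 16482$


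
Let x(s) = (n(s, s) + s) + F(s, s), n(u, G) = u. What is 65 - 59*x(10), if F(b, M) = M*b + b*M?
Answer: -12915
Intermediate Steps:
F(b, M) = 2*M*b (F(b, M) = M*b + M*b = 2*M*b)
x(s) = 2*s + 2*s² (x(s) = (s + s) + 2*s*s = 2*s + 2*s²)
65 - 59*x(10) = 65 - 118*10*(1 + 10) = 65 - 118*10*11 = 65 - 59*220 = 65 - 12980 = -12915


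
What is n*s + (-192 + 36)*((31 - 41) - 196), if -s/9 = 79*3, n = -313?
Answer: 699765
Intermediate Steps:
s = -2133 (s = -711*3 = -9*237 = -2133)
n*s + (-192 + 36)*((31 - 41) - 196) = -313*(-2133) + (-192 + 36)*((31 - 41) - 196) = 667629 - 156*(-10 - 196) = 667629 - 156*(-206) = 667629 + 32136 = 699765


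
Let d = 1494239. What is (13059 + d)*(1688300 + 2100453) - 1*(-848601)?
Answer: 5710780667995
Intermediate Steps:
(13059 + d)*(1688300 + 2100453) - 1*(-848601) = (13059 + 1494239)*(1688300 + 2100453) - 1*(-848601) = 1507298*3788753 + 848601 = 5710779819394 + 848601 = 5710780667995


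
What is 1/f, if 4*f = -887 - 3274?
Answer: -4/4161 ≈ -0.00096131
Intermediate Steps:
f = -4161/4 (f = (-887 - 3274)/4 = (¼)*(-4161) = -4161/4 ≈ -1040.3)
1/f = 1/(-4161/4) = -4/4161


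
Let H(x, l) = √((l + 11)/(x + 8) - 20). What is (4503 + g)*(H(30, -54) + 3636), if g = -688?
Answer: 13871340 + 3815*I*√30514/38 ≈ 1.3871e+7 + 17537.0*I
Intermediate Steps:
H(x, l) = √(-20 + (11 + l)/(8 + x)) (H(x, l) = √((11 + l)/(8 + x) - 20) = √(-20 + (11 + l)/(8 + x)))
(4503 + g)*(H(30, -54) + 3636) = (4503 - 688)*(√((-149 - 54 - 20*30)/(8 + 30)) + 3636) = 3815*(√((-149 - 54 - 600)/38) + 3636) = 3815*(√((1/38)*(-803)) + 3636) = 3815*(√(-803/38) + 3636) = 3815*(I*√30514/38 + 3636) = 3815*(3636 + I*√30514/38) = 13871340 + 3815*I*√30514/38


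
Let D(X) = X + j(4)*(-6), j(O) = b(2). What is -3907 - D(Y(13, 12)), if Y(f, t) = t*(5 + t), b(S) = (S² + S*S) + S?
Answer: -4051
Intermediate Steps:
b(S) = S + 2*S² (b(S) = (S² + S²) + S = 2*S² + S = S + 2*S²)
j(O) = 10 (j(O) = 2*(1 + 2*2) = 2*(1 + 4) = 2*5 = 10)
D(X) = -60 + X (D(X) = X + 10*(-6) = X - 60 = -60 + X)
-3907 - D(Y(13, 12)) = -3907 - (-60 + 12*(5 + 12)) = -3907 - (-60 + 12*17) = -3907 - (-60 + 204) = -3907 - 1*144 = -3907 - 144 = -4051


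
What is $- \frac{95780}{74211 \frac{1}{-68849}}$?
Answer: $\frac{6594357220}{74211} \approx 88860.0$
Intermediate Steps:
$- \frac{95780}{74211 \frac{1}{-68849}} = - \frac{95780}{74211 \left(- \frac{1}{68849}\right)} = - \frac{95780}{- \frac{74211}{68849}} = \left(-95780\right) \left(- \frac{68849}{74211}\right) = \frac{6594357220}{74211}$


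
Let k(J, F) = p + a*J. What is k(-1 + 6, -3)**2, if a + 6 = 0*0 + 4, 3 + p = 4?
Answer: 81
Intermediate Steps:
p = 1 (p = -3 + 4 = 1)
a = -2 (a = -6 + (0*0 + 4) = -6 + (0 + 4) = -6 + 4 = -2)
k(J, F) = 1 - 2*J
k(-1 + 6, -3)**2 = (1 - 2*(-1 + 6))**2 = (1 - 2*5)**2 = (1 - 10)**2 = (-9)**2 = 81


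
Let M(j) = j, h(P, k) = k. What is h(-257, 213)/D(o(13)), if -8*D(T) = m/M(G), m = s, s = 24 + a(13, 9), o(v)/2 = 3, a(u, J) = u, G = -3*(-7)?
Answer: -35784/37 ≈ -967.13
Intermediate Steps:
G = 21
o(v) = 6 (o(v) = 2*3 = 6)
s = 37 (s = 24 + 13 = 37)
m = 37
D(T) = -37/168 (D(T) = -37/(8*21) = -⅛*37/21 = -37/168)
h(-257, 213)/D(o(13)) = 213/(-37/168) = 213*(-168/37) = -35784/37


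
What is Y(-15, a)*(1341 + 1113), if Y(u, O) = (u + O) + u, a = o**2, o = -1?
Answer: -71166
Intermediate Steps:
a = 1 (a = (-1)**2 = 1)
Y(u, O) = O + 2*u (Y(u, O) = (O + u) + u = O + 2*u)
Y(-15, a)*(1341 + 1113) = (1 + 2*(-15))*(1341 + 1113) = (1 - 30)*2454 = -29*2454 = -71166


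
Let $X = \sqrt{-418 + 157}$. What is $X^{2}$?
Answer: $-261$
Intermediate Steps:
$X = 3 i \sqrt{29}$ ($X = \sqrt{-261} = 3 i \sqrt{29} \approx 16.155 i$)
$X^{2} = \left(3 i \sqrt{29}\right)^{2} = -261$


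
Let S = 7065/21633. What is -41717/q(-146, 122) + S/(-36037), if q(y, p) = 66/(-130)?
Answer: 704645286697520/8575472631 ≈ 82170.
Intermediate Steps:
q(y, p) = -33/65 (q(y, p) = 66*(-1/130) = -33/65)
S = 2355/7211 (S = 7065*(1/21633) = 2355/7211 ≈ 0.32658)
-41717/q(-146, 122) + S/(-36037) = -41717/(-33/65) + (2355/7211)/(-36037) = -41717*(-65/33) + (2355/7211)*(-1/36037) = 2711605/33 - 2355/259862807 = 704645286697520/8575472631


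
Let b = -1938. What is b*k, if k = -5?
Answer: 9690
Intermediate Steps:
b*k = -1938*(-5) = 9690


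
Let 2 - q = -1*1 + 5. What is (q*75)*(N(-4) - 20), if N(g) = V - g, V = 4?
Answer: 1800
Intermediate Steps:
N(g) = 4 - g
q = -2 (q = 2 - (-1*1 + 5) = 2 - (-1 + 5) = 2 - 1*4 = 2 - 4 = -2)
(q*75)*(N(-4) - 20) = (-2*75)*((4 - 1*(-4)) - 20) = -150*((4 + 4) - 20) = -150*(8 - 20) = -150*(-12) = 1800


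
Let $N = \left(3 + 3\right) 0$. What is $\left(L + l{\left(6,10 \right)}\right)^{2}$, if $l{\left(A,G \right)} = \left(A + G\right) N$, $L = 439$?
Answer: $192721$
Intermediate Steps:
$N = 0$ ($N = 6 \cdot 0 = 0$)
$l{\left(A,G \right)} = 0$ ($l{\left(A,G \right)} = \left(A + G\right) 0 = 0$)
$\left(L + l{\left(6,10 \right)}\right)^{2} = \left(439 + 0\right)^{2} = 439^{2} = 192721$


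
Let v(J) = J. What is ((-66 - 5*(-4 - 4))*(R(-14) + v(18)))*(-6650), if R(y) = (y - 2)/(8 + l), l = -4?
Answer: 2420600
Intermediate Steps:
R(y) = -½ + y/4 (R(y) = (y - 2)/(8 - 4) = (-2 + y)/4 = (-2 + y)*(¼) = -½ + y/4)
((-66 - 5*(-4 - 4))*(R(-14) + v(18)))*(-6650) = ((-66 - 5*(-4 - 4))*((-½ + (¼)*(-14)) + 18))*(-6650) = ((-66 - 5*(-8))*((-½ - 7/2) + 18))*(-6650) = ((-66 + 40)*(-4 + 18))*(-6650) = -26*14*(-6650) = -364*(-6650) = 2420600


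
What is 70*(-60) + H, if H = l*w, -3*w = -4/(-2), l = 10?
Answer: -12620/3 ≈ -4206.7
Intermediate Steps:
w = -⅔ (w = -(-4)/(3*(-2)) = -(-4)*(-1)/(3*2) = -⅓*2 = -⅔ ≈ -0.66667)
H = -20/3 (H = 10*(-⅔) = -20/3 ≈ -6.6667)
70*(-60) + H = 70*(-60) - 20/3 = -4200 - 20/3 = -12620/3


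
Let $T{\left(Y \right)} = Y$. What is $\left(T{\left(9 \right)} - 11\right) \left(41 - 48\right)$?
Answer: $14$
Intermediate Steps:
$\left(T{\left(9 \right)} - 11\right) \left(41 - 48\right) = \left(9 - 11\right) \left(41 - 48\right) = \left(-2\right) \left(-7\right) = 14$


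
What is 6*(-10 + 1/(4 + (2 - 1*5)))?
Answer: -54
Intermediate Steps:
6*(-10 + 1/(4 + (2 - 1*5))) = 6*(-10 + 1/(4 + (2 - 5))) = 6*(-10 + 1/(4 - 3)) = 6*(-10 + 1/1) = 6*(-10 + 1) = 6*(-9) = -54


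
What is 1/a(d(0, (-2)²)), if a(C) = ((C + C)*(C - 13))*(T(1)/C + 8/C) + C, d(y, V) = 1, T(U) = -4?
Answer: -1/95 ≈ -0.010526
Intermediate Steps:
a(C) = -104 + 9*C (a(C) = ((C + C)*(C - 13))*(-4/C + 8/C) + C = ((2*C)*(-13 + C))*(4/C) + C = (2*C*(-13 + C))*(4/C) + C = (-104 + 8*C) + C = -104 + 9*C)
1/a(d(0, (-2)²)) = 1/(-104 + 9*1) = 1/(-104 + 9) = 1/(-95) = -1/95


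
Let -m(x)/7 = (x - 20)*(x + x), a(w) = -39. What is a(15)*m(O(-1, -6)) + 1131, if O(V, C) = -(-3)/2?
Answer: -28041/2 ≈ -14021.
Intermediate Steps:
O(V, C) = 3/2 (O(V, C) = -(-3)/2 = -3*(-½) = 3/2)
m(x) = -14*x*(-20 + x) (m(x) = -7*(x - 20)*(x + x) = -7*(-20 + x)*2*x = -14*x*(-20 + x))
a(15)*m(O(-1, -6)) + 1131 = -546*3*(20 - 1*3/2)/2 + 1131 = -546*3*(20 - 3/2)/2 + 1131 = -546*3*37/(2*2) + 1131 = -39*777/2 + 1131 = -30303/2 + 1131 = -28041/2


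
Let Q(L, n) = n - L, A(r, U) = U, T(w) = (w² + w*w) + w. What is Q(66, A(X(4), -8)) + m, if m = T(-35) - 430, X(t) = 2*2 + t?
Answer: 1911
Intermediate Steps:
T(w) = w + 2*w² (T(w) = (w² + w²) + w = 2*w² + w = w + 2*w²)
X(t) = 4 + t
m = 1985 (m = -35*(1 + 2*(-35)) - 430 = -35*(1 - 70) - 430 = -35*(-69) - 430 = 2415 - 430 = 1985)
Q(66, A(X(4), -8)) + m = (-8 - 1*66) + 1985 = (-8 - 66) + 1985 = -74 + 1985 = 1911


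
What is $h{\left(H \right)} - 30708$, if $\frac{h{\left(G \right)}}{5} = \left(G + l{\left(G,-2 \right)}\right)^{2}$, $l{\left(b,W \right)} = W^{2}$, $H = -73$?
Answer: $-6903$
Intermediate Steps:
$h{\left(G \right)} = 5 \left(4 + G\right)^{2}$ ($h{\left(G \right)} = 5 \left(G + \left(-2\right)^{2}\right)^{2} = 5 \left(G + 4\right)^{2} = 5 \left(4 + G\right)^{2}$)
$h{\left(H \right)} - 30708 = 5 \left(4 - 73\right)^{2} - 30708 = 5 \left(-69\right)^{2} - 30708 = 5 \cdot 4761 - 30708 = 23805 - 30708 = -6903$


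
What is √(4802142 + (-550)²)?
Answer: √5104642 ≈ 2259.3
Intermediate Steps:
√(4802142 + (-550)²) = √(4802142 + 302500) = √5104642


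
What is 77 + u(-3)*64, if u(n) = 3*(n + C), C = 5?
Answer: 461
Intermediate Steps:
u(n) = 15 + 3*n (u(n) = 3*(n + 5) = 3*(5 + n) = 15 + 3*n)
77 + u(-3)*64 = 77 + (15 + 3*(-3))*64 = 77 + (15 - 9)*64 = 77 + 6*64 = 77 + 384 = 461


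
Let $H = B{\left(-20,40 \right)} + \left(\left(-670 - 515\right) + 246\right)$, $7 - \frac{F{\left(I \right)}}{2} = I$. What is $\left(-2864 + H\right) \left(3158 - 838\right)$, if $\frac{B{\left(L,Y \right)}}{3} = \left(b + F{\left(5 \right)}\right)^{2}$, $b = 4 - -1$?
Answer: $-8259200$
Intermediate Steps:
$F{\left(I \right)} = 14 - 2 I$
$b = 5$ ($b = 4 + 1 = 5$)
$B{\left(L,Y \right)} = 243$ ($B{\left(L,Y \right)} = 3 \left(5 + \left(14 - 10\right)\right)^{2} = 3 \left(5 + 4\right)^{2} = 3 \cdot 9^{2} = 3 \cdot 81 = 243$)
$H = -696$ ($H = 243 + \left(\left(-670 - 515\right) + 246\right) = 243 + \left(-1185 + 246\right) = 243 - 939 = -696$)
$\left(-2864 + H\right) \left(3158 - 838\right) = \left(-2864 - 696\right) \left(3158 - 838\right) = \left(-3560\right) 2320 = -8259200$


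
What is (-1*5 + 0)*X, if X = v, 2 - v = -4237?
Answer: -21195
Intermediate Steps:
v = 4239 (v = 2 - 1*(-4237) = 2 + 4237 = 4239)
X = 4239
(-1*5 + 0)*X = (-1*5 + 0)*4239 = (-5 + 0)*4239 = -5*4239 = -21195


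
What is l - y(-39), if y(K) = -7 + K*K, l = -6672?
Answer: -8186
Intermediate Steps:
y(K) = -7 + K²
l - y(-39) = -6672 - (-7 + (-39)²) = -6672 - (-7 + 1521) = -6672 - 1*1514 = -6672 - 1514 = -8186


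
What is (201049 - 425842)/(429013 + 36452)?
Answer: -74931/155155 ≈ -0.48294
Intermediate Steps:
(201049 - 425842)/(429013 + 36452) = -224793/465465 = -224793*1/465465 = -74931/155155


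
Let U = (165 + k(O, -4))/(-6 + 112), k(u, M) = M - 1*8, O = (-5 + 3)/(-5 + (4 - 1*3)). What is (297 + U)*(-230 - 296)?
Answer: -8320005/53 ≈ -1.5698e+5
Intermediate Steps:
O = 1/2 (O = -2/(-5 + (4 - 3)) = -2/(-5 + 1) = -2/(-4) = -2*(-1/4) = 1/2 ≈ 0.50000)
k(u, M) = -8 + M (k(u, M) = M - 8 = -8 + M)
U = 153/106 (U = (165 + (-8 - 4))/(-6 + 112) = (165 - 12)/106 = 153*(1/106) = 153/106 ≈ 1.4434)
(297 + U)*(-230 - 296) = (297 + 153/106)*(-230 - 296) = (31635/106)*(-526) = -8320005/53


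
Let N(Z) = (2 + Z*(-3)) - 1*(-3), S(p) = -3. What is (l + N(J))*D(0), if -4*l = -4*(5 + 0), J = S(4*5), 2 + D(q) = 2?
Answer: 0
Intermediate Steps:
D(q) = 0 (D(q) = -2 + 2 = 0)
J = -3
N(Z) = 5 - 3*Z (N(Z) = (2 - 3*Z) + 3 = 5 - 3*Z)
l = 5 (l = -(-1)*(5 + 0) = -(-1)*5 = -¼*(-20) = 5)
(l + N(J))*D(0) = (5 + (5 - 3*(-3)))*0 = (5 + (5 + 9))*0 = (5 + 14)*0 = 19*0 = 0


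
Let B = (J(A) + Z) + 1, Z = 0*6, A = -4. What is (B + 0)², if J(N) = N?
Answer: 9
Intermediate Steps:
Z = 0
B = -3 (B = (-4 + 0) + 1 = -4 + 1 = -3)
(B + 0)² = (-3 + 0)² = (-3)² = 9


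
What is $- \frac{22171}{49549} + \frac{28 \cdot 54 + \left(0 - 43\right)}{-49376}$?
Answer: $- \frac{1167502777}{2446531424} \approx -0.47721$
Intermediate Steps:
$- \frac{22171}{49549} + \frac{28 \cdot 54 + \left(0 - 43\right)}{-49376} = \left(-22171\right) \frac{1}{49549} + \left(1512 - 43\right) \left(- \frac{1}{49376}\right) = - \frac{22171}{49549} + 1469 \left(- \frac{1}{49376}\right) = - \frac{22171}{49549} - \frac{1469}{49376} = - \frac{1167502777}{2446531424}$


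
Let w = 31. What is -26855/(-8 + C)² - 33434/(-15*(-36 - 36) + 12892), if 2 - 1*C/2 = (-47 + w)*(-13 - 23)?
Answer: -11263568971/4667821648 ≈ -2.4130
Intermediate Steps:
C = -1148 (C = 4 - 2*(-47 + 31)*(-13 - 23) = 4 - (-32)*(-36) = 4 - 2*576 = 4 - 1152 = -1148)
-26855/(-8 + C)² - 33434/(-15*(-36 - 36) + 12892) = -26855/(-8 - 1148)² - 33434/(-15*(-36 - 36) + 12892) = -26855/((-1156)²) - 33434/(-15*(-72) + 12892) = -26855/1336336 - 33434/(1080 + 12892) = -26855*1/1336336 - 33434/13972 = -26855/1336336 - 33434*1/13972 = -26855/1336336 - 16717/6986 = -11263568971/4667821648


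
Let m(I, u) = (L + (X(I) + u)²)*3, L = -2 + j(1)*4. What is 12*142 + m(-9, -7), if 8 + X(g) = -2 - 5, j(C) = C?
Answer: 3162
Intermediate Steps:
X(g) = -15 (X(g) = -8 + (-2 - 5) = -8 - 7 = -15)
L = 2 (L = -2 + 1*4 = -2 + 4 = 2)
m(I, u) = 6 + 3*(-15 + u)² (m(I, u) = (2 + (-15 + u)²)*3 = 6 + 3*(-15 + u)²)
12*142 + m(-9, -7) = 12*142 + (6 + 3*(-15 - 7)²) = 1704 + (6 + 3*(-22)²) = 1704 + (6 + 3*484) = 1704 + (6 + 1452) = 1704 + 1458 = 3162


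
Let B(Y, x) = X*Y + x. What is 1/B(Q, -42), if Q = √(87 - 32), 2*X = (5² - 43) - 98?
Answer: 21/91628 - 29*√55/91628 ≈ -0.0021180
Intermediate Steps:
X = -58 (X = ((5² - 43) - 98)/2 = ((25 - 43) - 98)/2 = (-18 - 98)/2 = (½)*(-116) = -58)
Q = √55 ≈ 7.4162
B(Y, x) = x - 58*Y (B(Y, x) = -58*Y + x = x - 58*Y)
1/B(Q, -42) = 1/(-42 - 58*√55)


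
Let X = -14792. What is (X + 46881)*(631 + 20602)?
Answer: 681345737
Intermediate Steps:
(X + 46881)*(631 + 20602) = (-14792 + 46881)*(631 + 20602) = 32089*21233 = 681345737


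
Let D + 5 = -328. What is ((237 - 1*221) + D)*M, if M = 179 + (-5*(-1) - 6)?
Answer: -56426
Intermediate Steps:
D = -333 (D = -5 - 328 = -333)
M = 178 (M = 179 + (5 - 6) = 179 - 1 = 178)
((237 - 1*221) + D)*M = ((237 - 1*221) - 333)*178 = ((237 - 221) - 333)*178 = (16 - 333)*178 = -317*178 = -56426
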